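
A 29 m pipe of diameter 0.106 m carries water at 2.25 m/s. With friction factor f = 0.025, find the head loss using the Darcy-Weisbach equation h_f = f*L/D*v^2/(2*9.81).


v^2 = 2.25^2 = 5.0625 m^2/s^2
L/D = 29/0.106 = 273.58491
h_f = f*(L/D)*v^2/(2g) = 0.025 * 273.58491 * 5.0625 / 19.62 = 1.76481 m

1.76481 m


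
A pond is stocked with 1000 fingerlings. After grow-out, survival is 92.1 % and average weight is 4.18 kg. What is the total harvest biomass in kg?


Survivors = 1000 * 92.1/100 = 921 fish
Harvest biomass = survivors * W_f = 921 * 4.18 = 3849.78 kg

3849.78 kg


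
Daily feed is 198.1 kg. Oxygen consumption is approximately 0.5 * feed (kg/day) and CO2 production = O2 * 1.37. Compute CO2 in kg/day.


O2 = 198.1 * 0.5 = 99.05
CO2 = 99.05 * 1.37 = 135.6985

135.6985 kg/day


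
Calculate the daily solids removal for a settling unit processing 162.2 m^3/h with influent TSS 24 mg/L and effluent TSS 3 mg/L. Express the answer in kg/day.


Concentration drop: TSS_in - TSS_out = 24 - 3 = 21 mg/L
Hourly solids removed = Q * dTSS = 162.2 m^3/h * 21 mg/L = 3406.2 g/h  (m^3/h * mg/L = g/h)
Daily solids removed = 3406.2 * 24 = 81748.8 g/day
Convert g to kg: 81748.8 / 1000 = 81.7488 kg/day

81.7488 kg/day


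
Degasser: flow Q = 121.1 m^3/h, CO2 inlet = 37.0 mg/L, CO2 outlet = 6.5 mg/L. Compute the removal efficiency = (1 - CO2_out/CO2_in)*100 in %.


CO2_out / CO2_in = 6.5 / 37.0 = 0.17567568
Fraction remaining = 0.17567568
efficiency = (1 - 0.17567568) * 100 = 82.4324 %

82.4324 %


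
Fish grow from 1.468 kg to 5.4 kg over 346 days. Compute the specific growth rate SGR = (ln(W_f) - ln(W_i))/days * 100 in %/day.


ln(W_f) = ln(5.4) = 1.686399
ln(W_i) = ln(1.468) = 0.38390093
ln(W_f) - ln(W_i) = 1.686399 - 0.38390093 = 1.3024981
SGR = 1.3024981 / 346 * 100 = 0.376445 %/day

0.376445 %/day


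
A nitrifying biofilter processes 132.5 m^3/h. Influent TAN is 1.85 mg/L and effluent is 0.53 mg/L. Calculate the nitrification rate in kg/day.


Concentration drop: TAN_in - TAN_out = 1.85 - 0.53 = 1.32 mg/L
Hourly TAN removed = Q * dTAN = 132.5 m^3/h * 1.32 mg/L = 174.9 g/h  (m^3/h * mg/L = g/h)
Daily TAN removed = 174.9 * 24 = 4197.6 g/day
Convert to kg/day: 4197.6 / 1000 = 4.1976 kg/day

4.1976 kg/day


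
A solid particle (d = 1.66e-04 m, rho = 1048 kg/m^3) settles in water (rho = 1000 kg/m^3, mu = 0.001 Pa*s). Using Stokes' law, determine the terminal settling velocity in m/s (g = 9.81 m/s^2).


Density difference: rho_p - rho_f = 1048 - 1000 = 48 kg/m^3
d^2 = (1.66e-04)^2 = 2.7556e-08 m^2
Numerator = (rho_p - rho_f) * g * d^2 = 48 * 9.81 * 2.7556e-08 = 1.2975569e-05
Denominator = 18 * mu = 18 * 0.001 = 0.018
v_s = 1.2975569e-05 / 0.018 = 7.20865e-04 m/s
Check: Re = rho_f * v_s * d / mu = 1000 * 7.20865e-04 * 1.66e-04 / 0.001 = 0.12 < 1, so Stokes' law applies.

7.20865e-04 m/s


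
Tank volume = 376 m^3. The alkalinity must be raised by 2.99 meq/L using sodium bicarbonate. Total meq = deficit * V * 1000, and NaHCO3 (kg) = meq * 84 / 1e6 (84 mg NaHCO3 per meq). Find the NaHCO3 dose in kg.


Tank volume in L = 376 m^3 * 1000 = 376000 L
Total meq required = 2.99 meq/L * 376000 L = 1124240 meq
NaHCO3 mass = 1124240 meq * 84 mg/meq / 1e6 = 94.4362 kg

94.4362 kg


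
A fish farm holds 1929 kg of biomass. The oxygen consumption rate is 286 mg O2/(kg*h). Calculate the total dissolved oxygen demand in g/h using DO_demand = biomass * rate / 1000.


Total O2 consumption (mg/h) = 1929 kg * 286 mg/(kg*h) = 551694 mg/h
Convert to g/h: 551694 / 1000 = 551.694 g/h

551.694 g/h


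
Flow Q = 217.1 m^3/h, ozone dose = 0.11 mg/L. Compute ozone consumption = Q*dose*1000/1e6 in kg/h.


O3 demand (mg/h) = Q * dose * 1000 = 217.1 * 0.11 * 1000 = 23881 mg/h
Convert mg to kg: 23881 / 1e6 = 0.023881 kg/h

0.023881 kg/h


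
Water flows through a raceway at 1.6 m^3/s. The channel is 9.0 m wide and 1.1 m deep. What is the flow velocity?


Cross-sectional area = W * d = 9.0 * 1.1 = 9.9 m^2
Velocity = Q / A = 1.6 / 9.9 = 0.161616 m/s

0.161616 m/s


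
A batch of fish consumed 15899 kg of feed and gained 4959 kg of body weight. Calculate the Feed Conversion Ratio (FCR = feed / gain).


FCR = feed consumed / weight gained
FCR = 15899 kg / 4959 kg = 3.20609

3.20609


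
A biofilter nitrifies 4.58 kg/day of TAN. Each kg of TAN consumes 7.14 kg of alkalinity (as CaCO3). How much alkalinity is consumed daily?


Alkalinity factor: 7.14 kg CaCO3 consumed per kg TAN nitrified
alk = 4.58 kg TAN * 7.14 = 32.7012 kg CaCO3/day

32.7012 kg CaCO3/day


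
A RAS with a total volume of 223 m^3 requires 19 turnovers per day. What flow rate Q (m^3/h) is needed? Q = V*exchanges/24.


Daily recirculation volume = 223 m^3 * 19 = 4237 m^3/day
Flow rate Q = daily volume / 24 h = 4237 / 24 = 176.542 m^3/h

176.542 m^3/h


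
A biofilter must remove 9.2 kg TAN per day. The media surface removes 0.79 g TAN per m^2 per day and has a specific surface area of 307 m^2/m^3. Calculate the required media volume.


A = 9.2*1000 / 0.79 = 11645.57 m^2
V = 11645.57 / 307 = 37.9335

37.9335 m^3


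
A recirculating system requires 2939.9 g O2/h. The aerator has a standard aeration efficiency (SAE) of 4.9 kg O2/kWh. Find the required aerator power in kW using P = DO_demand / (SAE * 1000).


SAE in g O2/kWh = 4.9 * 1000 = 4900 g/kWh
P = DO_demand / SAE_g = 2939.9 / 4900 = 0.59998 kW

0.59998 kW


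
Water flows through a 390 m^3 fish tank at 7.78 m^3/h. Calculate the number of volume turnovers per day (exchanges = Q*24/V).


Daily flow volume = 7.78 m^3/h * 24 h = 186.72 m^3/day
Exchanges = daily flow / tank volume = 186.72 / 390 = 0.478769 exchanges/day

0.478769 exchanges/day


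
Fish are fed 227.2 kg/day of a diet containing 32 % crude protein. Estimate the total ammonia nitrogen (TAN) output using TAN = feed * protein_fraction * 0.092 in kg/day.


Protein in feed = 227.2 * 32/100 = 72.704 kg/day
TAN = protein * 0.092 = 72.704 * 0.092 = 6.688768 kg/day

6.688768 kg/day


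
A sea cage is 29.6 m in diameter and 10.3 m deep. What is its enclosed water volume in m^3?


r = d/2 = 29.6/2 = 14.8 m
Base area = pi*r^2 = pi*14.8^2 = 688.13445 m^2
Volume = 688.13445 * 10.3 = 7087.78 m^3

7087.78 m^3


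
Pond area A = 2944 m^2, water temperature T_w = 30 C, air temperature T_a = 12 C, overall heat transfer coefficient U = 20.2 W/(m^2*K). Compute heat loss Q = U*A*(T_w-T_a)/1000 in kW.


Temperature difference dT = 30 - 12 = 18 K
Heat loss (W) = U * A * dT = 20.2 * 2944 * 18 = 1070438.4 W
Convert to kW: 1070438.4 / 1000 = 1070.4384 kW

1070.4384 kW


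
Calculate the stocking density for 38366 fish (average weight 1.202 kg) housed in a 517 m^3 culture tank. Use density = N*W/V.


Total biomass = 38366 fish * 1.202 kg = 46115.932 kg
Density = total biomass / volume = 46115.932 / 517 = 89.1991 kg/m^3

89.1991 kg/m^3


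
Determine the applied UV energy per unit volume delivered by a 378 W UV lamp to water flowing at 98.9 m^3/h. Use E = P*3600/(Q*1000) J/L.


Energy delivered per hour = 378 W * 3600 s = 1360800 J/h
Volume treated per hour = 98.9 m^3/h * 1000 = 98900 L/h
dose = 1360800 / 98900 = 13.7594 J/L

13.7594 J/L


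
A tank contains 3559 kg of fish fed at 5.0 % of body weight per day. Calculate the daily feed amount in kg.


Feeding rate fraction = 5.0% / 100 = 0.05
Daily feed = 3559 kg * 0.05 = 177.95 kg/day

177.95 kg/day


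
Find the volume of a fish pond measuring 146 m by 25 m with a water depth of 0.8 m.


Base area = L * W = 146 * 25 = 3650 m^2
Volume = area * depth = 3650 * 0.8 = 2920 m^3

2920 m^3


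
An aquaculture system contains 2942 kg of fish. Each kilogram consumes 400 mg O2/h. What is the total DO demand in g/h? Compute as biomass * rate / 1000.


Total O2 consumption (mg/h) = 2942 kg * 400 mg/(kg*h) = 1176800 mg/h
Convert to g/h: 1176800 / 1000 = 1176.8 g/h

1176.8 g/h


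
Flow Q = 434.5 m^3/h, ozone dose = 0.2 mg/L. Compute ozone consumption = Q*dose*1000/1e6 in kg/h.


O3 demand (mg/h) = Q * dose * 1000 = 434.5 * 0.2 * 1000 = 86900 mg/h
Convert mg to kg: 86900 / 1e6 = 0.0869 kg/h

0.0869 kg/h


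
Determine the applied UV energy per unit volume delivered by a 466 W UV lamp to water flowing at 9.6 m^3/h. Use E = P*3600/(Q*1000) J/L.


Energy delivered per hour = 466 W * 3600 s = 1677600 J/h
Volume treated per hour = 9.6 m^3/h * 1000 = 9600 L/h
dose = 1677600 / 9600 = 174.75 J/L

174.75 J/L


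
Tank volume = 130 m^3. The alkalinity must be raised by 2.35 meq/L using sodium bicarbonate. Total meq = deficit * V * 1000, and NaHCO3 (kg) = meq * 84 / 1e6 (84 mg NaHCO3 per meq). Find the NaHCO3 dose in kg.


Tank volume in L = 130 m^3 * 1000 = 130000 L
Total meq required = 2.35 meq/L * 130000 L = 305500 meq
NaHCO3 mass = 305500 meq * 84 mg/meq / 1e6 = 25.662 kg

25.662 kg


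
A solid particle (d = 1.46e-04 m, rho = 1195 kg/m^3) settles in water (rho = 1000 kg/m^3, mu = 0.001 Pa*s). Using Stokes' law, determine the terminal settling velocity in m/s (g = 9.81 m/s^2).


Density difference: rho_p - rho_f = 1195 - 1000 = 195 kg/m^3
d^2 = (1.46e-04)^2 = 2.1316e-08 m^2
Numerator = (rho_p - rho_f) * g * d^2 = 195 * 9.81 * 2.1316e-08 = 4.0776442e-05
Denominator = 18 * mu = 18 * 0.001 = 0.018
v_s = 4.0776442e-05 / 0.018 = 0.00226536 m/s
Check: Re = rho_f * v_s * d / mu = 1000 * 0.00226536 * 1.46e-04 / 0.001 = 0.331 < 1, so Stokes' law applies.

0.00226536 m/s


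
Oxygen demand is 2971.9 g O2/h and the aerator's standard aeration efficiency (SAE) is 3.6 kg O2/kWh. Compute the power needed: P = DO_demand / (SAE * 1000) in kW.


SAE in g O2/kWh = 3.6 * 1000 = 3600 g/kWh
P = DO_demand / SAE_g = 2971.9 / 3600 = 0.825528 kW

0.825528 kW


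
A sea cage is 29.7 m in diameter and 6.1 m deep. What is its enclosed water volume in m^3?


r = d/2 = 29.7/2 = 14.85 m
Base area = pi*r^2 = pi*14.85^2 = 692.79187 m^2
Volume = 692.79187 * 6.1 = 4226.03 m^3

4226.03 m^3


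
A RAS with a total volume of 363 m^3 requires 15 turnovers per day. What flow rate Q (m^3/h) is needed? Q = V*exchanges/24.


Daily recirculation volume = 363 m^3 * 15 = 5445 m^3/day
Flow rate Q = daily volume / 24 h = 5445 / 24 = 226.875 m^3/h

226.875 m^3/h


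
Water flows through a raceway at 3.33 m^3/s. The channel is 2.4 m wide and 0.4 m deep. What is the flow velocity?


Cross-sectional area = W * d = 2.4 * 0.4 = 0.96 m^2
Velocity = Q / A = 3.33 / 0.96 = 3.46875 m/s

3.46875 m/s


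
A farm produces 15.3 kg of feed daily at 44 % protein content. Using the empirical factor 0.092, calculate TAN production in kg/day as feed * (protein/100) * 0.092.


Protein in feed = 15.3 * 44/100 = 6.732 kg/day
TAN = protein * 0.092 = 6.732 * 0.092 = 0.619344 kg/day

0.619344 kg/day


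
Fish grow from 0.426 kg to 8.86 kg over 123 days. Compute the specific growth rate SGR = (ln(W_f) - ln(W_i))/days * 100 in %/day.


ln(W_f) = ln(8.86) = 2.1815468
ln(W_i) = ln(0.426) = -0.85331593
ln(W_f) - ln(W_i) = 2.1815468 - -0.85331593 = 3.0348627
SGR = 3.0348627 / 123 * 100 = 2.46737 %/day

2.46737 %/day


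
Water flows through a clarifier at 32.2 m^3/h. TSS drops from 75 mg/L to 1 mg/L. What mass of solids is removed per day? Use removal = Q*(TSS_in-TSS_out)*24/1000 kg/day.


Concentration drop: TSS_in - TSS_out = 75 - 1 = 74 mg/L
Hourly solids removed = Q * dTSS = 32.2 m^3/h * 74 mg/L = 2382.8 g/h  (m^3/h * mg/L = g/h)
Daily solids removed = 2382.8 * 24 = 57187.2 g/day
Convert g to kg: 57187.2 / 1000 = 57.1872 kg/day

57.1872 kg/day


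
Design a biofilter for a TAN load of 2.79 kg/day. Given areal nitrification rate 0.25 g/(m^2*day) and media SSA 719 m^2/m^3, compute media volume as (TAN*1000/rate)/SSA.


A = 2.79*1000 / 0.25 = 11160 m^2
V = 11160 / 719 = 15.5216

15.5216 m^3


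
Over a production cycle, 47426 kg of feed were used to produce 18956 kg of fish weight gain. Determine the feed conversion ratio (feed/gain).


FCR = feed consumed / weight gained
FCR = 47426 kg / 18956 kg = 2.5019

2.5019


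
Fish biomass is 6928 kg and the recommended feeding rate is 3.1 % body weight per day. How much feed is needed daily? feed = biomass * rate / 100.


Feeding rate fraction = 3.1% / 100 = 0.031
Daily feed = 6928 kg * 0.031 = 214.768 kg/day

214.768 kg/day


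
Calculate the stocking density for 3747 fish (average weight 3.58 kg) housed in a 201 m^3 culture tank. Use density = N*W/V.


Total biomass = 3747 fish * 3.58 kg = 13414.26 kg
Density = total biomass / volume = 13414.26 / 201 = 66.7376 kg/m^3

66.7376 kg/m^3


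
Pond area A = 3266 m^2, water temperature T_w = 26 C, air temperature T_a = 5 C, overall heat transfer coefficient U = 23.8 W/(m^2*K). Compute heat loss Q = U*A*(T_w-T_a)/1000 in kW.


Temperature difference dT = 26 - 5 = 21 K
Heat loss (W) = U * A * dT = 23.8 * 3266 * 21 = 1632346.8 W
Convert to kW: 1632346.8 / 1000 = 1632.3468 kW

1632.3468 kW


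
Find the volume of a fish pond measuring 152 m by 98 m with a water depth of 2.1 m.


Base area = L * W = 152 * 98 = 14896 m^2
Volume = area * depth = 14896 * 2.1 = 31281.6 m^3

31281.6 m^3


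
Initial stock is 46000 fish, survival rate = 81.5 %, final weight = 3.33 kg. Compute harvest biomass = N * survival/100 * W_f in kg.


Survivors = 46000 * 81.5/100 = 37490 fish
Harvest biomass = survivors * W_f = 37490 * 3.33 = 124841.7 kg

124841.7 kg


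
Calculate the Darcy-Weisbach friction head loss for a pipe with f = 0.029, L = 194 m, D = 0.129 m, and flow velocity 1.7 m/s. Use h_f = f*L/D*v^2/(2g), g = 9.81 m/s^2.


v^2 = 1.7^2 = 2.89 m^2/s^2
L/D = 194/0.129 = 1503.876
h_f = f*(L/D)*v^2/(2g) = 0.029 * 1503.876 * 2.89 / 19.62 = 6.42405 m

6.42405 m


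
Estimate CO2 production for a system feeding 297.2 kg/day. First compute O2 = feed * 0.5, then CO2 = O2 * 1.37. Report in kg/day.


O2 = 297.2 * 0.5 = 148.6
CO2 = 148.6 * 1.37 = 203.582

203.582 kg/day


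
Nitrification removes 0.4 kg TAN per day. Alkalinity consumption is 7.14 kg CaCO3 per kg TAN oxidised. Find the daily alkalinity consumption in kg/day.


Alkalinity factor: 7.14 kg CaCO3 consumed per kg TAN nitrified
alk = 0.4 kg TAN * 7.14 = 2.856 kg CaCO3/day

2.856 kg CaCO3/day


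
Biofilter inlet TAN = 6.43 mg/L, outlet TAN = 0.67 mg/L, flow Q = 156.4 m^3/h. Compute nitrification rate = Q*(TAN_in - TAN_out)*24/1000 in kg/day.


Concentration drop: TAN_in - TAN_out = 6.43 - 0.67 = 5.76 mg/L
Hourly TAN removed = Q * dTAN = 156.4 m^3/h * 5.76 mg/L = 900.864 g/h  (m^3/h * mg/L = g/h)
Daily TAN removed = 900.864 * 24 = 21620.736 g/day
Convert to kg/day: 21620.736 / 1000 = 21.620736 kg/day

21.620736 kg/day


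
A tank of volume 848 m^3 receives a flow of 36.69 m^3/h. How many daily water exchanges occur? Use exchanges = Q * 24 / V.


Daily flow volume = 36.69 m^3/h * 24 h = 880.56 m^3/day
Exchanges = daily flow / tank volume = 880.56 / 848 = 1.0384 exchanges/day

1.0384 exchanges/day


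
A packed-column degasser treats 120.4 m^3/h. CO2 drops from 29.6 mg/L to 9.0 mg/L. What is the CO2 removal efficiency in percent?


CO2_out / CO2_in = 9.0 / 29.6 = 0.30405405
Fraction remaining = 0.30405405
efficiency = (1 - 0.30405405) * 100 = 69.5946 %

69.5946 %


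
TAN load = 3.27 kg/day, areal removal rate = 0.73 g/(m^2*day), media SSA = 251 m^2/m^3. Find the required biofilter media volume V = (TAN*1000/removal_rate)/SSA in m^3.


A = 3.27*1000 / 0.73 = 4479.4521 m^2
V = 4479.4521 / 251 = 17.8464

17.8464 m^3


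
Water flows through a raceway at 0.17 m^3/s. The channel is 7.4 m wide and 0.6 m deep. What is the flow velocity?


Cross-sectional area = W * d = 7.4 * 0.6 = 4.44 m^2
Velocity = Q / A = 0.17 / 4.44 = 0.0382883 m/s

0.0382883 m/s


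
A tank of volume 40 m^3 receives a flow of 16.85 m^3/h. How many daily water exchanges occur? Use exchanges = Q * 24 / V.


Daily flow volume = 16.85 m^3/h * 24 h = 404.4 m^3/day
Exchanges = daily flow / tank volume = 404.4 / 40 = 10.11 exchanges/day

10.11 exchanges/day


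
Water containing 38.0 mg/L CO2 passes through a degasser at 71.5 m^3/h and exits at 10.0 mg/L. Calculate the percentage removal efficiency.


CO2_out / CO2_in = 10.0 / 38.0 = 0.26315789
Fraction remaining = 0.26315789
efficiency = (1 - 0.26315789) * 100 = 73.6842 %

73.6842 %


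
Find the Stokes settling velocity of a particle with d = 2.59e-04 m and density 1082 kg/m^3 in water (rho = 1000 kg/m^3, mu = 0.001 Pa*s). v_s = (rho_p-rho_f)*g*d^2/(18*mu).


Density difference: rho_p - rho_f = 1082 - 1000 = 82 kg/m^3
d^2 = (2.59e-04)^2 = 6.7081e-08 m^2
Numerator = (rho_p - rho_f) * g * d^2 = 82 * 9.81 * 6.7081e-08 = 5.3961298e-05
Denominator = 18 * mu = 18 * 0.001 = 0.018
v_s = 5.3961298e-05 / 0.018 = 0.00299785 m/s
Check: Re = rho_f * v_s * d / mu = 1000 * 0.00299785 * 2.59e-04 / 0.001 = 0.776 < 1, so Stokes' law applies.

0.00299785 m/s


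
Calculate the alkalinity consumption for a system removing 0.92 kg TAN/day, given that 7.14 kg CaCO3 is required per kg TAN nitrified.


Alkalinity factor: 7.14 kg CaCO3 consumed per kg TAN nitrified
alk = 0.92 kg TAN * 7.14 = 6.5688 kg CaCO3/day

6.5688 kg CaCO3/day


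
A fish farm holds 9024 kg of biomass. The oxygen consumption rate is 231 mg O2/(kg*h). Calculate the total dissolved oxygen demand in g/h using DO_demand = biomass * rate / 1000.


Total O2 consumption (mg/h) = 9024 kg * 231 mg/(kg*h) = 2084544 mg/h
Convert to g/h: 2084544 / 1000 = 2084.544 g/h

2084.544 g/h


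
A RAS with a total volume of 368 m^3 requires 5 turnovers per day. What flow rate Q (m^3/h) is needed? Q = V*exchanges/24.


Daily recirculation volume = 368 m^3 * 5 = 1840 m^3/day
Flow rate Q = daily volume / 24 h = 1840 / 24 = 76.6667 m^3/h

76.6667 m^3/h


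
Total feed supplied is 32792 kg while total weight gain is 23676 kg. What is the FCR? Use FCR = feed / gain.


FCR = feed consumed / weight gained
FCR = 32792 kg / 23676 kg = 1.38503

1.38503


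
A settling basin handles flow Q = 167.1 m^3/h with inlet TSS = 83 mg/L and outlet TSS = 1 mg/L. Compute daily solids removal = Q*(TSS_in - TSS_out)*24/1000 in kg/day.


Concentration drop: TSS_in - TSS_out = 83 - 1 = 82 mg/L
Hourly solids removed = Q * dTSS = 167.1 m^3/h * 82 mg/L = 13702.2 g/h  (m^3/h * mg/L = g/h)
Daily solids removed = 13702.2 * 24 = 328852.8 g/day
Convert g to kg: 328852.8 / 1000 = 328.8528 kg/day

328.8528 kg/day


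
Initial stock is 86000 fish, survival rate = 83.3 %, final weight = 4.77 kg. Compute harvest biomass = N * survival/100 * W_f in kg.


Survivors = 86000 * 83.3/100 = 71638 fish
Harvest biomass = survivors * W_f = 71638 * 4.77 = 341713.26 kg

341713.26 kg


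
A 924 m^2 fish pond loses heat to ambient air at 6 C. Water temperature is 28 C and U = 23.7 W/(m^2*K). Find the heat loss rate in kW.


Temperature difference dT = 28 - 6 = 22 K
Heat loss (W) = U * A * dT = 23.7 * 924 * 22 = 481773.6 W
Convert to kW: 481773.6 / 1000 = 481.7736 kW

481.7736 kW


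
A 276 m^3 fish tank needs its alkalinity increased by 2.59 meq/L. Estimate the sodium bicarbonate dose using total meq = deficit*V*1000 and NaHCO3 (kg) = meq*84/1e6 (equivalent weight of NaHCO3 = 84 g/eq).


Tank volume in L = 276 m^3 * 1000 = 276000 L
Total meq required = 2.59 meq/L * 276000 L = 714840 meq
NaHCO3 mass = 714840 meq * 84 mg/meq / 1e6 = 60.0466 kg

60.0466 kg


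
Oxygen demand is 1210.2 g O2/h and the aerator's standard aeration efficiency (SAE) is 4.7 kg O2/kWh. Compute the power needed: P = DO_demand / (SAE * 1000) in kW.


SAE in g O2/kWh = 4.7 * 1000 = 4700 g/kWh
P = DO_demand / SAE_g = 1210.2 / 4700 = 0.257489 kW

0.257489 kW


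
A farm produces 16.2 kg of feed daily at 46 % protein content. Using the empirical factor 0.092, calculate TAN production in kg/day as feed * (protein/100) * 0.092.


Protein in feed = 16.2 * 46/100 = 7.452 kg/day
TAN = protein * 0.092 = 7.452 * 0.092 = 0.685584 kg/day

0.685584 kg/day


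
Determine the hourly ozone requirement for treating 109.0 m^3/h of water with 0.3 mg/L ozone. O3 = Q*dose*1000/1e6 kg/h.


O3 demand (mg/h) = Q * dose * 1000 = 109.0 * 0.3 * 1000 = 32700 mg/h
Convert mg to kg: 32700 / 1e6 = 0.0327 kg/h

0.0327 kg/h


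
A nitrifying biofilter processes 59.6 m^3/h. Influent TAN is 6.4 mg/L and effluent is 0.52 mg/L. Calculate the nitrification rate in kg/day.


Concentration drop: TAN_in - TAN_out = 6.4 - 0.52 = 5.88 mg/L
Hourly TAN removed = Q * dTAN = 59.6 m^3/h * 5.88 mg/L = 350.448 g/h  (m^3/h * mg/L = g/h)
Daily TAN removed = 350.448 * 24 = 8410.752 g/day
Convert to kg/day: 8410.752 / 1000 = 8.410752 kg/day

8.410752 kg/day


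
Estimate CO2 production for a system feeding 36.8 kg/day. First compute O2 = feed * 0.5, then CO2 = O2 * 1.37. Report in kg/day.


O2 = 36.8 * 0.5 = 18.4
CO2 = 18.4 * 1.37 = 25.208

25.208 kg/day


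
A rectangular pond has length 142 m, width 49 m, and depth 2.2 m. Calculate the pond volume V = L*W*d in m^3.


Base area = L * W = 142 * 49 = 6958 m^2
Volume = area * depth = 6958 * 2.2 = 15307.6 m^3

15307.6 m^3


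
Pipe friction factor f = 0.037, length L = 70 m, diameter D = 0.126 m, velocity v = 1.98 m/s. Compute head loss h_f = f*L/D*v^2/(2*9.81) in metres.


v^2 = 1.98^2 = 3.9204 m^2/s^2
L/D = 70/0.126 = 555.55556
h_f = f*(L/D)*v^2/(2g) = 0.037 * 555.55556 * 3.9204 / 19.62 = 4.10734 m

4.10734 m


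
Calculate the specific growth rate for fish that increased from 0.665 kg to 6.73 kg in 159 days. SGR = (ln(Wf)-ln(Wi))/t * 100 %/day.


ln(W_f) = ln(6.73) = 1.9065751
ln(W_i) = ln(0.665) = -0.40796824
ln(W_f) - ln(W_i) = 1.9065751 - -0.40796824 = 2.3145433
SGR = 2.3145433 / 159 * 100 = 1.45569 %/day

1.45569 %/day


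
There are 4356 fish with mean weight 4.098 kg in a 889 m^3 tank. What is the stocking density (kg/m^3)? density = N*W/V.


Total biomass = 4356 fish * 4.098 kg = 17850.888 kg
Density = total biomass / volume = 17850.888 / 889 = 20.0797 kg/m^3

20.0797 kg/m^3


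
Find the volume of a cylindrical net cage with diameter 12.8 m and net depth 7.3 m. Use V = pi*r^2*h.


r = d/2 = 12.8/2 = 6.4 m
Base area = pi*r^2 = pi*6.4^2 = 128.67964 m^2
Volume = 128.67964 * 7.3 = 939.361 m^3

939.361 m^3


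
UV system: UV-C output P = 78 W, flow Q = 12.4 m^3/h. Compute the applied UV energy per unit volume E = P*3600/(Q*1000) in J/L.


Energy delivered per hour = 78 W * 3600 s = 280800 J/h
Volume treated per hour = 12.4 m^3/h * 1000 = 12400 L/h
dose = 280800 / 12400 = 22.6452 J/L

22.6452 J/L


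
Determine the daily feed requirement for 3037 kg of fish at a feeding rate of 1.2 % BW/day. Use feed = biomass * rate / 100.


Feeding rate fraction = 1.2% / 100 = 0.012
Daily feed = 3037 kg * 0.012 = 36.444 kg/day

36.444 kg/day


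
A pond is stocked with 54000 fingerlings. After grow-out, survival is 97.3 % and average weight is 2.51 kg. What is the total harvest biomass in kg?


Survivors = 54000 * 97.3/100 = 52542 fish
Harvest biomass = survivors * W_f = 52542 * 2.51 = 131880.42 kg

131880.42 kg


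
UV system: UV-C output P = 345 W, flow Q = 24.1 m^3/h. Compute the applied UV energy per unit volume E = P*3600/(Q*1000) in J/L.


Energy delivered per hour = 345 W * 3600 s = 1242000 J/h
Volume treated per hour = 24.1 m^3/h * 1000 = 24100 L/h
dose = 1242000 / 24100 = 51.5353 J/L

51.5353 J/L


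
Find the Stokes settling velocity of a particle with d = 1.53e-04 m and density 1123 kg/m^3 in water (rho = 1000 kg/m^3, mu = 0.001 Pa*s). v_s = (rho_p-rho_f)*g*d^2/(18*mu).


Density difference: rho_p - rho_f = 1123 - 1000 = 123 kg/m^3
d^2 = (1.53e-04)^2 = 2.3409e-08 m^2
Numerator = (rho_p - rho_f) * g * d^2 = 123 * 9.81 * 2.3409e-08 = 2.8246002e-05
Denominator = 18 * mu = 18 * 0.001 = 0.018
v_s = 2.8246002e-05 / 0.018 = 0.00156922 m/s
Check: Re = rho_f * v_s * d / mu = 1000 * 0.00156922 * 1.53e-04 / 0.001 = 0.24 < 1, so Stokes' law applies.

0.00156922 m/s


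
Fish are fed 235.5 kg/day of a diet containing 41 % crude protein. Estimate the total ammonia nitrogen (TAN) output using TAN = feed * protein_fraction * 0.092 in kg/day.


Protein in feed = 235.5 * 41/100 = 96.555 kg/day
TAN = protein * 0.092 = 96.555 * 0.092 = 8.88306 kg/day

8.88306 kg/day


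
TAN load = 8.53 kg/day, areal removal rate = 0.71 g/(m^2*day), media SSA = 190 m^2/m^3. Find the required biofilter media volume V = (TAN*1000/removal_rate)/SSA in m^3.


A = 8.53*1000 / 0.71 = 12014.085 m^2
V = 12014.085 / 190 = 63.232

63.232 m^3


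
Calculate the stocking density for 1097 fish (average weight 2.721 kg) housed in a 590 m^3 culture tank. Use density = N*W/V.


Total biomass = 1097 fish * 2.721 kg = 2984.937 kg
Density = total biomass / volume = 2984.937 / 590 = 5.05922 kg/m^3

5.05922 kg/m^3


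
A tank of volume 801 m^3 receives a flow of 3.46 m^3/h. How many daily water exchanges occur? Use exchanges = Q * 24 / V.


Daily flow volume = 3.46 m^3/h * 24 h = 83.04 m^3/day
Exchanges = daily flow / tank volume = 83.04 / 801 = 0.10367 exchanges/day

0.10367 exchanges/day


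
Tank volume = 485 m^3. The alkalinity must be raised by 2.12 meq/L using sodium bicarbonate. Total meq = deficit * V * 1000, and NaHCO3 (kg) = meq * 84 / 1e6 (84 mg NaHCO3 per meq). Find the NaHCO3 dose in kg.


Tank volume in L = 485 m^3 * 1000 = 485000 L
Total meq required = 2.12 meq/L * 485000 L = 1028200 meq
NaHCO3 mass = 1028200 meq * 84 mg/meq / 1e6 = 86.3688 kg

86.3688 kg


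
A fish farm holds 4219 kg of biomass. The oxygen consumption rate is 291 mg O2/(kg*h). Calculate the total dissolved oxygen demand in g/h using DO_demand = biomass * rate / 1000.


Total O2 consumption (mg/h) = 4219 kg * 291 mg/(kg*h) = 1227729 mg/h
Convert to g/h: 1227729 / 1000 = 1227.729 g/h

1227.729 g/h


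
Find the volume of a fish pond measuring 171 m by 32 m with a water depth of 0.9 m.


Base area = L * W = 171 * 32 = 5472 m^2
Volume = area * depth = 5472 * 0.9 = 4924.8 m^3

4924.8 m^3


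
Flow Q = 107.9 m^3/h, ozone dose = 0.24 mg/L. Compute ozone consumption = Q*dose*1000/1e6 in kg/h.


O3 demand (mg/h) = Q * dose * 1000 = 107.9 * 0.24 * 1000 = 25896 mg/h
Convert mg to kg: 25896 / 1e6 = 0.025896 kg/h

0.025896 kg/h


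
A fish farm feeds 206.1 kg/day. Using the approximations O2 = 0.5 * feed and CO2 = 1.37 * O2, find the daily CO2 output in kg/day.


O2 = 206.1 * 0.5 = 103.05
CO2 = 103.05 * 1.37 = 141.1785

141.1785 kg/day


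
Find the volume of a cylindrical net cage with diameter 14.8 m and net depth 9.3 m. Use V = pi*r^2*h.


r = d/2 = 14.8/2 = 7.4 m
Base area = pi*r^2 = pi*7.4^2 = 172.03361 m^2
Volume = 172.03361 * 9.3 = 1599.91 m^3

1599.91 m^3


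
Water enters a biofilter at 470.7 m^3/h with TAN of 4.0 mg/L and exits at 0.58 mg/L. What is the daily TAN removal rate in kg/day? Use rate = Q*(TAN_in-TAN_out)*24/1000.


Concentration drop: TAN_in - TAN_out = 4.0 - 0.58 = 3.42 mg/L
Hourly TAN removed = Q * dTAN = 470.7 m^3/h * 3.42 mg/L = 1609.794 g/h  (m^3/h * mg/L = g/h)
Daily TAN removed = 1609.794 * 24 = 38635.056 g/day
Convert to kg/day: 38635.056 / 1000 = 38.635056 kg/day

38.635056 kg/day


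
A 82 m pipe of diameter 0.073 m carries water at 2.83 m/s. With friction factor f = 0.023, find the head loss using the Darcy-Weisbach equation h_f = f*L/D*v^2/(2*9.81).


v^2 = 2.83^2 = 8.0089 m^2/s^2
L/D = 82/0.073 = 1123.2877
h_f = f*(L/D)*v^2/(2g) = 0.023 * 1123.2877 * 8.0089 / 19.62 = 10.5461 m

10.5461 m


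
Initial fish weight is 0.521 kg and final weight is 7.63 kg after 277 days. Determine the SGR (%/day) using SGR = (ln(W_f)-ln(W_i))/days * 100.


ln(W_f) = ln(7.63) = 2.0320878
ln(W_i) = ln(0.521) = -0.65200524
ln(W_f) - ln(W_i) = 2.0320878 - -0.65200524 = 2.684093
SGR = 2.684093 / 277 * 100 = 0.968987 %/day

0.968987 %/day


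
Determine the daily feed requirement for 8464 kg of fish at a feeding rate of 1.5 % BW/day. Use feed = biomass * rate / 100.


Feeding rate fraction = 1.5% / 100 = 0.015
Daily feed = 8464 kg * 0.015 = 126.96 kg/day

126.96 kg/day


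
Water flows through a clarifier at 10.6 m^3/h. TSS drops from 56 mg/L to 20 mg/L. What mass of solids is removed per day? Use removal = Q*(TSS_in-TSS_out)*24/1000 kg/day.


Concentration drop: TSS_in - TSS_out = 56 - 20 = 36 mg/L
Hourly solids removed = Q * dTSS = 10.6 m^3/h * 36 mg/L = 381.6 g/h  (m^3/h * mg/L = g/h)
Daily solids removed = 381.6 * 24 = 9158.4 g/day
Convert g to kg: 9158.4 / 1000 = 9.1584 kg/day

9.1584 kg/day


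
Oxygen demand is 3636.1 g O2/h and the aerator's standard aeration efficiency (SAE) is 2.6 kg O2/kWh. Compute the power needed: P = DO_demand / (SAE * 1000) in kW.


SAE in g O2/kWh = 2.6 * 1000 = 2600 g/kWh
P = DO_demand / SAE_g = 3636.1 / 2600 = 1.3985 kW

1.3985 kW


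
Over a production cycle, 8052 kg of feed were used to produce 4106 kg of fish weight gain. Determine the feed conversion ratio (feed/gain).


FCR = feed consumed / weight gained
FCR = 8052 kg / 4106 kg = 1.96103

1.96103


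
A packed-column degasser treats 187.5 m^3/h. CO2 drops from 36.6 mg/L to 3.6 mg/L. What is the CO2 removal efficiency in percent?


CO2_out / CO2_in = 3.6 / 36.6 = 0.098360656
Fraction remaining = 0.098360656
efficiency = (1 - 0.098360656) * 100 = 90.1639 %

90.1639 %


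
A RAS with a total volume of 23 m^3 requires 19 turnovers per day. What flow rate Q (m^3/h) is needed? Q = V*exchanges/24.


Daily recirculation volume = 23 m^3 * 19 = 437 m^3/day
Flow rate Q = daily volume / 24 h = 437 / 24 = 18.2083 m^3/h

18.2083 m^3/h


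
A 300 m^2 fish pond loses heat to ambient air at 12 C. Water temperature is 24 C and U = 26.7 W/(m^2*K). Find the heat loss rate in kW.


Temperature difference dT = 24 - 12 = 12 K
Heat loss (W) = U * A * dT = 26.7 * 300 * 12 = 96120 W
Convert to kW: 96120 / 1000 = 96.12 kW

96.12 kW


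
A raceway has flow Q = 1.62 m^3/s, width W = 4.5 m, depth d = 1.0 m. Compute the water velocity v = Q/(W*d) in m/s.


Cross-sectional area = W * d = 4.5 * 1.0 = 4.5 m^2
Velocity = Q / A = 1.62 / 4.5 = 0.36 m/s

0.36 m/s


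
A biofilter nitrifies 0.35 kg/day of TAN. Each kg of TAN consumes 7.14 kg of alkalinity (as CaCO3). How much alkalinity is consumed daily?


Alkalinity factor: 7.14 kg CaCO3 consumed per kg TAN nitrified
alk = 0.35 kg TAN * 7.14 = 2.499 kg CaCO3/day

2.499 kg CaCO3/day


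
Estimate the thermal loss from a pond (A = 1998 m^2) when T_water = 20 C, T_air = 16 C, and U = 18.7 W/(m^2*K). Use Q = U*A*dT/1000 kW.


Temperature difference dT = 20 - 16 = 4 K
Heat loss (W) = U * A * dT = 18.7 * 1998 * 4 = 149450.4 W
Convert to kW: 149450.4 / 1000 = 149.4504 kW

149.4504 kW


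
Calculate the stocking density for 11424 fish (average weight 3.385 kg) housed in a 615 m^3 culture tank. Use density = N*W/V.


Total biomass = 11424 fish * 3.385 kg = 38670.24 kg
Density = total biomass / volume = 38670.24 / 615 = 62.8784 kg/m^3

62.8784 kg/m^3


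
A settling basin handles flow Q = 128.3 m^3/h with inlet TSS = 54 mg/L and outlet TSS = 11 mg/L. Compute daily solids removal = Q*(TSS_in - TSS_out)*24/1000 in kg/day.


Concentration drop: TSS_in - TSS_out = 54 - 11 = 43 mg/L
Hourly solids removed = Q * dTSS = 128.3 m^3/h * 43 mg/L = 5516.9 g/h  (m^3/h * mg/L = g/h)
Daily solids removed = 5516.9 * 24 = 132405.6 g/day
Convert g to kg: 132405.6 / 1000 = 132.4056 kg/day

132.4056 kg/day


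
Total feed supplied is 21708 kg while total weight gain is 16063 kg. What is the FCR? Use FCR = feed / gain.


FCR = feed consumed / weight gained
FCR = 21708 kg / 16063 kg = 1.35143

1.35143


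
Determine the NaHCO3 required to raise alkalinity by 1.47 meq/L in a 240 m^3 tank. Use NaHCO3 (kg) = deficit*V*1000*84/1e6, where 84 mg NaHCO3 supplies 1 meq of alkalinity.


Tank volume in L = 240 m^3 * 1000 = 240000 L
Total meq required = 1.47 meq/L * 240000 L = 352800 meq
NaHCO3 mass = 352800 meq * 84 mg/meq / 1e6 = 29.6352 kg

29.6352 kg


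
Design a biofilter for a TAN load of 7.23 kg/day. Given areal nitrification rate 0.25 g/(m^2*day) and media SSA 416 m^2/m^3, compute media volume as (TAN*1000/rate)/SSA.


A = 7.23*1000 / 0.25 = 28920 m^2
V = 28920 / 416 = 69.5192

69.5192 m^3


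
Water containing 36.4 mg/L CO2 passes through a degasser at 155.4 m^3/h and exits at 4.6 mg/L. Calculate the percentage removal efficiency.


CO2_out / CO2_in = 4.6 / 36.4 = 0.12637363
Fraction remaining = 0.12637363
efficiency = (1 - 0.12637363) * 100 = 87.3626 %

87.3626 %


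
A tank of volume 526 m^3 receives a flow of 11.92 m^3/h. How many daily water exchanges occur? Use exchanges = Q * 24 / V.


Daily flow volume = 11.92 m^3/h * 24 h = 286.08 m^3/day
Exchanges = daily flow / tank volume = 286.08 / 526 = 0.543878 exchanges/day

0.543878 exchanges/day


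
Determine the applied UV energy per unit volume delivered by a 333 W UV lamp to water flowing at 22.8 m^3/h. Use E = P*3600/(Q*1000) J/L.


Energy delivered per hour = 333 W * 3600 s = 1198800 J/h
Volume treated per hour = 22.8 m^3/h * 1000 = 22800 L/h
dose = 1198800 / 22800 = 52.5789 J/L

52.5789 J/L


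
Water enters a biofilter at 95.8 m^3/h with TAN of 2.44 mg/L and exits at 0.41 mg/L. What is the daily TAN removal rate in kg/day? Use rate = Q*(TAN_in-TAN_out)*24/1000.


Concentration drop: TAN_in - TAN_out = 2.44 - 0.41 = 2.03 mg/L
Hourly TAN removed = Q * dTAN = 95.8 m^3/h * 2.03 mg/L = 194.474 g/h  (m^3/h * mg/L = g/h)
Daily TAN removed = 194.474 * 24 = 4667.376 g/day
Convert to kg/day: 4667.376 / 1000 = 4.667376 kg/day

4.667376 kg/day


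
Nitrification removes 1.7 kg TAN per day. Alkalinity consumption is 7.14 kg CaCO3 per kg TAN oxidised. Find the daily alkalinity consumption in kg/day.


Alkalinity factor: 7.14 kg CaCO3 consumed per kg TAN nitrified
alk = 1.7 kg TAN * 7.14 = 12.138 kg CaCO3/day

12.138 kg CaCO3/day


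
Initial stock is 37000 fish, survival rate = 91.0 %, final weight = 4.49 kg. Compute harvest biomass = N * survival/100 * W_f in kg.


Survivors = 37000 * 91.0/100 = 33670 fish
Harvest biomass = survivors * W_f = 33670 * 4.49 = 151178.3 kg

151178.3 kg


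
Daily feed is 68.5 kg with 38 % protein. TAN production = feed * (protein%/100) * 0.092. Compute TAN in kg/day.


Protein in feed = 68.5 * 38/100 = 26.03 kg/day
TAN = protein * 0.092 = 26.03 * 0.092 = 2.39476 kg/day

2.39476 kg/day


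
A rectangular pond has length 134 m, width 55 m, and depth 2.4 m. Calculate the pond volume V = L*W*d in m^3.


Base area = L * W = 134 * 55 = 7370 m^2
Volume = area * depth = 7370 * 2.4 = 17688 m^3

17688 m^3


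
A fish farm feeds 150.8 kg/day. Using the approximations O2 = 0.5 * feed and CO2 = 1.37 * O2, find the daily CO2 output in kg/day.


O2 = 150.8 * 0.5 = 75.4
CO2 = 75.4 * 1.37 = 103.298

103.298 kg/day


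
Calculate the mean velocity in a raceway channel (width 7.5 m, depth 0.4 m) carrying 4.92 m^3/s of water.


Cross-sectional area = W * d = 7.5 * 0.4 = 3 m^2
Velocity = Q / A = 4.92 / 3 = 1.64 m/s

1.64 m/s


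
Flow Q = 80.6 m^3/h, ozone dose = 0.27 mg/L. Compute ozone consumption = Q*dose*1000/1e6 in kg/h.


O3 demand (mg/h) = Q * dose * 1000 = 80.6 * 0.27 * 1000 = 21762 mg/h
Convert mg to kg: 21762 / 1e6 = 0.021762 kg/h

0.021762 kg/h


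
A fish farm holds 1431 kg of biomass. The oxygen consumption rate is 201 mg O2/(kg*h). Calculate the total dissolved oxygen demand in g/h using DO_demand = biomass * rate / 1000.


Total O2 consumption (mg/h) = 1431 kg * 201 mg/(kg*h) = 287631 mg/h
Convert to g/h: 287631 / 1000 = 287.631 g/h

287.631 g/h


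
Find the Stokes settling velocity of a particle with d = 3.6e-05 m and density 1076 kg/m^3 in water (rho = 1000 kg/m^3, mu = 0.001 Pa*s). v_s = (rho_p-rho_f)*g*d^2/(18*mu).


Density difference: rho_p - rho_f = 1076 - 1000 = 76 kg/m^3
d^2 = (3.6e-05)^2 = 1.296e-09 m^2
Numerator = (rho_p - rho_f) * g * d^2 = 76 * 9.81 * 1.296e-09 = 9.6624576e-07
Denominator = 18 * mu = 18 * 0.001 = 0.018
v_s = 9.6624576e-07 / 0.018 = 5.36803e-05 m/s
Check: Re = rho_f * v_s * d / mu = 1000 * 5.36803e-05 * 3.6e-05 / 0.001 = 0.00193 < 1, so Stokes' law applies.

5.36803e-05 m/s


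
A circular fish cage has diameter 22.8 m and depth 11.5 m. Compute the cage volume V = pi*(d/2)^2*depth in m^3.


r = d/2 = 22.8/2 = 11.4 m
Base area = pi*r^2 = pi*11.4^2 = 408.28138 m^2
Volume = 408.28138 * 11.5 = 4695.24 m^3

4695.24 m^3


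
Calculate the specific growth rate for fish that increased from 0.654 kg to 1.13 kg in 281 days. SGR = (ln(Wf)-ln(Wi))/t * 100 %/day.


ln(W_f) = ln(1.13) = 0.12221763
ln(W_i) = ln(0.654) = -0.42464793
ln(W_f) - ln(W_i) = 0.12221763 - -0.42464793 = 0.54686556
SGR = 0.54686556 / 281 * 100 = 0.194614 %/day

0.194614 %/day


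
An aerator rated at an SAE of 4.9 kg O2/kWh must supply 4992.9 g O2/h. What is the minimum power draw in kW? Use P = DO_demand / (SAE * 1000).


SAE in g O2/kWh = 4.9 * 1000 = 4900 g/kWh
P = DO_demand / SAE_g = 4992.9 / 4900 = 1.01896 kW

1.01896 kW


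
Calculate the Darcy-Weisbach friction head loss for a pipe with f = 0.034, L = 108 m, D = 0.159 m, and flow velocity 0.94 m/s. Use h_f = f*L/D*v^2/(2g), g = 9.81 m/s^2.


v^2 = 0.94^2 = 0.8836 m^2/s^2
L/D = 108/0.159 = 679.24528
h_f = f*(L/D)*v^2/(2g) = 0.034 * 679.24528 * 0.8836 / 19.62 = 1.04007 m

1.04007 m


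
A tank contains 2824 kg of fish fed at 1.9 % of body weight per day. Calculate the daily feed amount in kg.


Feeding rate fraction = 1.9% / 100 = 0.019
Daily feed = 2824 kg * 0.019 = 53.656 kg/day

53.656 kg/day


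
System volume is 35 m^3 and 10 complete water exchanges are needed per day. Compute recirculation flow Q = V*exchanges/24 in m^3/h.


Daily recirculation volume = 35 m^3 * 10 = 350 m^3/day
Flow rate Q = daily volume / 24 h = 350 / 24 = 14.5833 m^3/h

14.5833 m^3/h


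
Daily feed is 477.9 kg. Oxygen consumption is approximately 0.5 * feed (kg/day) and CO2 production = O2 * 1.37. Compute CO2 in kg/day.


O2 = 477.9 * 0.5 = 238.95
CO2 = 238.95 * 1.37 = 327.3615

327.3615 kg/day


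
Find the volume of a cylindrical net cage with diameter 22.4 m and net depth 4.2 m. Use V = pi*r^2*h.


r = d/2 = 22.4/2 = 11.2 m
Base area = pi*r^2 = pi*11.2^2 = 394.08138 m^2
Volume = 394.08138 * 4.2 = 1655.14 m^3

1655.14 m^3


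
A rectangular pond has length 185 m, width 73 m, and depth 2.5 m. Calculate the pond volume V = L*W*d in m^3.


Base area = L * W = 185 * 73 = 13505 m^2
Volume = area * depth = 13505 * 2.5 = 33762.5 m^3

33762.5 m^3


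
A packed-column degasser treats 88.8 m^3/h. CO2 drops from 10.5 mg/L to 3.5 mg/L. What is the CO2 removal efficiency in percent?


CO2_out / CO2_in = 3.5 / 10.5 = 0.33333333
Fraction remaining = 0.33333333
efficiency = (1 - 0.33333333) * 100 = 66.6667 %

66.6667 %


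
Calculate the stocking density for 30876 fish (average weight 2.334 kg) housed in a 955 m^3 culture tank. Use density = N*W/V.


Total biomass = 30876 fish * 2.334 kg = 72064.584 kg
Density = total biomass / volume = 72064.584 / 955 = 75.4603 kg/m^3

75.4603 kg/m^3


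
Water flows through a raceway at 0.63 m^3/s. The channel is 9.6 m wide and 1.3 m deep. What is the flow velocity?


Cross-sectional area = W * d = 9.6 * 1.3 = 12.48 m^2
Velocity = Q / A = 0.63 / 12.48 = 0.0504808 m/s

0.0504808 m/s


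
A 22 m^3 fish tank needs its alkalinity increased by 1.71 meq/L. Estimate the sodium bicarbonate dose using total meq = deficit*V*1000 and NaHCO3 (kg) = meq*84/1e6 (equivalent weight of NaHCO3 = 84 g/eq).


Tank volume in L = 22 m^3 * 1000 = 22000 L
Total meq required = 1.71 meq/L * 22000 L = 37620 meq
NaHCO3 mass = 37620 meq * 84 mg/meq / 1e6 = 3.16008 kg

3.16008 kg


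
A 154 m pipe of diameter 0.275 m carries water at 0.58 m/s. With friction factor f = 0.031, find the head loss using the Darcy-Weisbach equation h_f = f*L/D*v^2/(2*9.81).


v^2 = 0.58^2 = 0.3364 m^2/s^2
L/D = 154/0.275 = 560
h_f = f*(L/D)*v^2/(2g) = 0.031 * 560 * 0.3364 / 19.62 = 0.297651 m

0.297651 m


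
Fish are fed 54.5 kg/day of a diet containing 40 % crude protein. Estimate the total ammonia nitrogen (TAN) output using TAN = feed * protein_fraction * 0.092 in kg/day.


Protein in feed = 54.5 * 40/100 = 21.8 kg/day
TAN = protein * 0.092 = 21.8 * 0.092 = 2.0056 kg/day

2.0056 kg/day
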